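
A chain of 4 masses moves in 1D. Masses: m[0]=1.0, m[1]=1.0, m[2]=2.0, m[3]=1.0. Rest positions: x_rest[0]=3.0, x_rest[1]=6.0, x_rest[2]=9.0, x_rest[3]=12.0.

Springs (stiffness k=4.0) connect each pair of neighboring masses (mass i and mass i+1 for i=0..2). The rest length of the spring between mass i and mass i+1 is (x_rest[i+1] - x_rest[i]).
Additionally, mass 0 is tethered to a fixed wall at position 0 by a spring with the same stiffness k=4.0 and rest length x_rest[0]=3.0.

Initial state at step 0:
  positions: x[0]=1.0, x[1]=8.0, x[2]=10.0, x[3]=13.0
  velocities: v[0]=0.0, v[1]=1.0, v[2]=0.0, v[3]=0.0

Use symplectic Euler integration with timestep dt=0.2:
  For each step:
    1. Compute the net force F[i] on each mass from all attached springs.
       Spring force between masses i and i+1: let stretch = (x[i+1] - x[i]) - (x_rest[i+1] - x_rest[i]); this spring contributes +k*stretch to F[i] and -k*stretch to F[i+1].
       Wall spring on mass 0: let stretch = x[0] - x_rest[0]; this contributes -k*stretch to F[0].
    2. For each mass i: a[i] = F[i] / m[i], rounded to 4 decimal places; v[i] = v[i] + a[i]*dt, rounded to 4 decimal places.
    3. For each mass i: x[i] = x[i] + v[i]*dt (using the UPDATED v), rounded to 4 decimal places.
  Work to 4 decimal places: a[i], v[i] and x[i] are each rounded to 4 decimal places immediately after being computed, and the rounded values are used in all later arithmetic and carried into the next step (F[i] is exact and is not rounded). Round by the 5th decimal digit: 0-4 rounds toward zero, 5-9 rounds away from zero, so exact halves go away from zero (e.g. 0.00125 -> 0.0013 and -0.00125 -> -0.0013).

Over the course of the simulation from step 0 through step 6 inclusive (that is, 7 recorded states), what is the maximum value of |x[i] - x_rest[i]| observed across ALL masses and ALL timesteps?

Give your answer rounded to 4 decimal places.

Step 0: x=[1.0000 8.0000 10.0000 13.0000] v=[0.0000 1.0000 0.0000 0.0000]
Step 1: x=[1.9600 7.4000 10.0800 13.0000] v=[4.8000 -3.0000 0.4000 0.0000]
Step 2: x=[3.4768 6.3584 10.1792 13.0128] v=[7.5840 -5.2080 0.4960 0.0640]
Step 3: x=[4.8984 5.4671 10.1994 13.0522] v=[7.1078 -4.4566 0.1011 0.1971]
Step 4: x=[5.6272 5.2420 10.0693 13.1152] v=[3.6440 -1.1257 -0.6507 0.3149]
Step 5: x=[5.3940 5.8509 9.7966 13.1708] v=[-1.1659 3.0443 -1.3633 0.2782]
Step 6: x=[4.3709 7.0180 9.4782 13.1666] v=[-5.1156 5.8353 -1.5919 -0.0212]
Max displacement = 2.6272

Answer: 2.6272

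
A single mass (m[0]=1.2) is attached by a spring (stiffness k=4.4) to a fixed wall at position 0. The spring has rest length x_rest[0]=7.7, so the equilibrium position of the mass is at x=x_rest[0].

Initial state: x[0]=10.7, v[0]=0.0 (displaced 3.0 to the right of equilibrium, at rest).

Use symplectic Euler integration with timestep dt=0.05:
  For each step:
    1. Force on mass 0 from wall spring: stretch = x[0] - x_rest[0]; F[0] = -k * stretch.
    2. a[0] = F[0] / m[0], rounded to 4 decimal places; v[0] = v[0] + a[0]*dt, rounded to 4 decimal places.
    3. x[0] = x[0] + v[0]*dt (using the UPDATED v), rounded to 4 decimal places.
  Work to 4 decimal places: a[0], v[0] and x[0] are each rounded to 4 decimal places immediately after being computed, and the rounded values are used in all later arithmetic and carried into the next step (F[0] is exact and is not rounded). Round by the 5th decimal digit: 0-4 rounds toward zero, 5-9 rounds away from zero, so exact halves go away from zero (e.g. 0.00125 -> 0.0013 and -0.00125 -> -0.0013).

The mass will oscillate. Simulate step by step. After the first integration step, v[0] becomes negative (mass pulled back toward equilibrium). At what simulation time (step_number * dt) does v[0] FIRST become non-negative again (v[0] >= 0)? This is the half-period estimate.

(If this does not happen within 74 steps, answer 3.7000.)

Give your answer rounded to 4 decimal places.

Step 0: x=[10.7000] v=[0.0000]
Step 1: x=[10.6725] v=[-0.5500]
Step 2: x=[10.6178] v=[-1.0950]
Step 3: x=[10.5363] v=[-1.6299]
Step 4: x=[10.4288] v=[-2.1499]
Step 5: x=[10.2963] v=[-2.6502]
Step 6: x=[10.1400] v=[-3.1262]
Step 7: x=[9.9613] v=[-3.5735]
Step 8: x=[9.7619] v=[-3.9881]
Step 9: x=[9.5436] v=[-4.3661]
Step 10: x=[9.3084] v=[-4.7041]
Step 11: x=[9.0585] v=[-4.9990]
Step 12: x=[8.7961] v=[-5.2481]
Step 13: x=[8.5236] v=[-5.4491]
Step 14: x=[8.2436] v=[-5.6001]
Step 15: x=[7.9586] v=[-5.6998]
Step 16: x=[7.6712] v=[-5.7472]
Step 17: x=[7.3841] v=[-5.7419]
Step 18: x=[7.0999] v=[-5.6840]
Step 19: x=[6.8212] v=[-5.5740]
Step 20: x=[6.5506] v=[-5.4129]
Step 21: x=[6.2905] v=[-5.2022]
Step 22: x=[6.0433] v=[-4.9438]
Step 23: x=[5.8113] v=[-4.6401]
Step 24: x=[5.5966] v=[-4.2938]
Step 25: x=[5.4012] v=[-3.9082]
Step 26: x=[5.2269] v=[-3.4868]
Step 27: x=[5.0752] v=[-3.0334]
Step 28: x=[4.9476] v=[-2.5522]
Step 29: x=[4.8452] v=[-2.0476]
Step 30: x=[4.7690] v=[-1.5242]
Step 31: x=[4.7197] v=[-0.9869]
Step 32: x=[4.6977] v=[-0.4405]
Step 33: x=[4.7032] v=[0.1099]
First v>=0 after going negative at step 33, time=1.6500

Answer: 1.6500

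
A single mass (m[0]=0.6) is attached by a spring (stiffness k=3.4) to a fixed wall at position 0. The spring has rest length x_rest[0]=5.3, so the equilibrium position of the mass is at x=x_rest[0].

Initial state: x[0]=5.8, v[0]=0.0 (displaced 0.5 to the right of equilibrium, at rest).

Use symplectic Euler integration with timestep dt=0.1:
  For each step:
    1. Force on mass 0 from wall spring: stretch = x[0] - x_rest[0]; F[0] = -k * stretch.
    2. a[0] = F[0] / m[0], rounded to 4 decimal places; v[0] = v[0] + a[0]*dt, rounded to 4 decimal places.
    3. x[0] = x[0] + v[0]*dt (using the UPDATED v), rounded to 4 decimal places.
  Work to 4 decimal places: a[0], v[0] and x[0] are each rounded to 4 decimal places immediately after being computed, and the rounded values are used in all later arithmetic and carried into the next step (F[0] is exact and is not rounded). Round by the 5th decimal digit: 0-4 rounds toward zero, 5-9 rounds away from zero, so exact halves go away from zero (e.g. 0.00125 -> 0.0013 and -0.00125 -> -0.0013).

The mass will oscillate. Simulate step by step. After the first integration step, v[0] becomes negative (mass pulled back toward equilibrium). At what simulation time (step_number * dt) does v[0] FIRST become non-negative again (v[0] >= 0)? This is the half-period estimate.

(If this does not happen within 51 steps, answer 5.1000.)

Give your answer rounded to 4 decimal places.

Step 0: x=[5.8000] v=[0.0000]
Step 1: x=[5.7717] v=[-0.2833]
Step 2: x=[5.7166] v=[-0.5506]
Step 3: x=[5.6379] v=[-0.7867]
Step 4: x=[5.5401] v=[-0.9782]
Step 5: x=[5.4287] v=[-1.1143]
Step 6: x=[5.3100] v=[-1.1872]
Step 7: x=[5.1907] v=[-1.1929]
Step 8: x=[5.0776] v=[-1.1310]
Step 9: x=[4.9771] v=[-1.0050]
Step 10: x=[4.8949] v=[-0.8220]
Step 11: x=[4.8357] v=[-0.5924]
Step 12: x=[4.8028] v=[-0.3293]
Step 13: x=[4.7980] v=[-0.0476]
Step 14: x=[4.8217] v=[0.2369]
First v>=0 after going negative at step 14, time=1.4000

Answer: 1.4000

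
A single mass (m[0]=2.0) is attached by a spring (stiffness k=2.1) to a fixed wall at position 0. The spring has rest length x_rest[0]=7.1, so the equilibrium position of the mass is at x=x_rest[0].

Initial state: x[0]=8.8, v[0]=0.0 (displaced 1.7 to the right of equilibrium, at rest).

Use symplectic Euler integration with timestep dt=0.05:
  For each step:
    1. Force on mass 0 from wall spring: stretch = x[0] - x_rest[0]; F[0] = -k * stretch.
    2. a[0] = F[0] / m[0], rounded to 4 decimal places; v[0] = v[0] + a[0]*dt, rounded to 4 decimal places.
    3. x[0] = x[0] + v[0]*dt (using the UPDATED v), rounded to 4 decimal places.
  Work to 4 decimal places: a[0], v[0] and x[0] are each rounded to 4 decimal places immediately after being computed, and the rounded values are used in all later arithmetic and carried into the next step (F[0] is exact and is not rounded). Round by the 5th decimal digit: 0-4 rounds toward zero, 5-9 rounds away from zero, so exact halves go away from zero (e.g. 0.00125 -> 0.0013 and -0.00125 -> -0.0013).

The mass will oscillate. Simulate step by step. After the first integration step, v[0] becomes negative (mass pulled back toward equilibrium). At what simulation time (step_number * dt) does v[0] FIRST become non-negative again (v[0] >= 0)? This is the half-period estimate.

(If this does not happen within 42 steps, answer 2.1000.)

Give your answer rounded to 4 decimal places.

Step 0: x=[8.8000] v=[0.0000]
Step 1: x=[8.7955] v=[-0.0893]
Step 2: x=[8.7866] v=[-0.1783]
Step 3: x=[8.7733] v=[-0.2668]
Step 4: x=[8.7556] v=[-0.3547]
Step 5: x=[8.7335] v=[-0.4416]
Step 6: x=[8.7071] v=[-0.5274]
Step 7: x=[8.6765] v=[-0.6118]
Step 8: x=[8.6418] v=[-0.6946]
Step 9: x=[8.6030] v=[-0.7755]
Step 10: x=[8.5603] v=[-0.8544]
Step 11: x=[8.5137] v=[-0.9311]
Step 12: x=[8.4634] v=[-1.0053]
Step 13: x=[8.4096] v=[-1.0769]
Step 14: x=[8.3523] v=[-1.1457]
Step 15: x=[8.2917] v=[-1.2114]
Step 16: x=[8.2280] v=[-1.2740]
Step 17: x=[8.1613] v=[-1.3332]
Step 18: x=[8.0919] v=[-1.3889]
Step 19: x=[8.0199] v=[-1.4410]
Step 20: x=[7.9454] v=[-1.4893]
Step 21: x=[7.8687] v=[-1.5337]
Step 22: x=[7.7900] v=[-1.5741]
Step 23: x=[7.7095] v=[-1.6103]
Step 24: x=[7.6274] v=[-1.6423]
Step 25: x=[7.5439] v=[-1.6700]
Step 26: x=[7.4592] v=[-1.6933]
Step 27: x=[7.3736] v=[-1.7122]
Step 28: x=[7.2873] v=[-1.7266]
Step 29: x=[7.2005] v=[-1.7364]
Step 30: x=[7.1134] v=[-1.7417]
Step 31: x=[7.0263] v=[-1.7424]
Step 32: x=[6.9394] v=[-1.7385]
Step 33: x=[6.8529] v=[-1.7301]
Step 34: x=[6.7670] v=[-1.7171]
Step 35: x=[6.6820] v=[-1.6996]
Step 36: x=[6.5981] v=[-1.6777]
Step 37: x=[6.5155] v=[-1.6514]
Step 38: x=[6.4345] v=[-1.6207]
Step 39: x=[6.3552] v=[-1.5858]
Step 40: x=[6.2779] v=[-1.5467]
Step 41: x=[6.2027] v=[-1.5035]
Step 42: x=[6.1299] v=[-1.4564]
v[0] did not become non-negative within 42 steps; using fallback time=2.1000

Answer: 2.1000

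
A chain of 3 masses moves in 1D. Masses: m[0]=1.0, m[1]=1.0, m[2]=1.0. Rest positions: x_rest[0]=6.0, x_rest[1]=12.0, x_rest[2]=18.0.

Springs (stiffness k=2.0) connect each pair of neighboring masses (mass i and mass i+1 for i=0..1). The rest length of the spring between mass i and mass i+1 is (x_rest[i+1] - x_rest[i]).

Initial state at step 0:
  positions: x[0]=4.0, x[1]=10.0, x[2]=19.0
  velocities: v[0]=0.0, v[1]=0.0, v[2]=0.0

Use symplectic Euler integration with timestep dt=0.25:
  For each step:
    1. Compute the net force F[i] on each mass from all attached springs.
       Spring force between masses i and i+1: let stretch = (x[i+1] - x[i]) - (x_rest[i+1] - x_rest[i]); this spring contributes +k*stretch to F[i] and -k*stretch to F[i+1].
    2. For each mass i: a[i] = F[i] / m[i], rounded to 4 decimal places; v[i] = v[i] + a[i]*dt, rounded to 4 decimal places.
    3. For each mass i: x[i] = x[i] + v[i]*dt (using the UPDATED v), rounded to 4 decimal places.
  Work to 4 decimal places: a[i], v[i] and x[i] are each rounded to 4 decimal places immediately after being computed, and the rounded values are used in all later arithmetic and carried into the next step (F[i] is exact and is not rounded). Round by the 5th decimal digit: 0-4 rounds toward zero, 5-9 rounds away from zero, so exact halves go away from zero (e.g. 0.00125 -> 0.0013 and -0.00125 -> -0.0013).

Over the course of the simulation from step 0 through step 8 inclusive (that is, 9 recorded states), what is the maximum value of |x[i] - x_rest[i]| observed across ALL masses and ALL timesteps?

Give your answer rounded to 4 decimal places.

Step 0: x=[4.0000 10.0000 19.0000] v=[0.0000 0.0000 0.0000]
Step 1: x=[4.0000 10.3750 18.6250] v=[0.0000 1.5000 -1.5000]
Step 2: x=[4.0469 10.9844 17.9688] v=[0.1875 2.4375 -2.6250]
Step 3: x=[4.2110 11.5997 17.1895] v=[0.6563 2.4610 -3.1172]
Step 4: x=[4.5487 11.9901 16.4615] v=[1.3507 1.5616 -2.9121]
Step 5: x=[5.0666 12.0093 15.9246] v=[2.0714 0.0766 -2.1478]
Step 6: x=[5.7023 11.6500 15.6482] v=[2.5428 -1.4371 -1.1055]
Step 7: x=[6.3315 11.0470 15.6221] v=[2.5167 -2.4119 -0.1046]
Step 8: x=[6.8001 10.4265 15.7741] v=[1.8745 -2.4821 0.6079]
Max displacement = 2.3779

Answer: 2.3779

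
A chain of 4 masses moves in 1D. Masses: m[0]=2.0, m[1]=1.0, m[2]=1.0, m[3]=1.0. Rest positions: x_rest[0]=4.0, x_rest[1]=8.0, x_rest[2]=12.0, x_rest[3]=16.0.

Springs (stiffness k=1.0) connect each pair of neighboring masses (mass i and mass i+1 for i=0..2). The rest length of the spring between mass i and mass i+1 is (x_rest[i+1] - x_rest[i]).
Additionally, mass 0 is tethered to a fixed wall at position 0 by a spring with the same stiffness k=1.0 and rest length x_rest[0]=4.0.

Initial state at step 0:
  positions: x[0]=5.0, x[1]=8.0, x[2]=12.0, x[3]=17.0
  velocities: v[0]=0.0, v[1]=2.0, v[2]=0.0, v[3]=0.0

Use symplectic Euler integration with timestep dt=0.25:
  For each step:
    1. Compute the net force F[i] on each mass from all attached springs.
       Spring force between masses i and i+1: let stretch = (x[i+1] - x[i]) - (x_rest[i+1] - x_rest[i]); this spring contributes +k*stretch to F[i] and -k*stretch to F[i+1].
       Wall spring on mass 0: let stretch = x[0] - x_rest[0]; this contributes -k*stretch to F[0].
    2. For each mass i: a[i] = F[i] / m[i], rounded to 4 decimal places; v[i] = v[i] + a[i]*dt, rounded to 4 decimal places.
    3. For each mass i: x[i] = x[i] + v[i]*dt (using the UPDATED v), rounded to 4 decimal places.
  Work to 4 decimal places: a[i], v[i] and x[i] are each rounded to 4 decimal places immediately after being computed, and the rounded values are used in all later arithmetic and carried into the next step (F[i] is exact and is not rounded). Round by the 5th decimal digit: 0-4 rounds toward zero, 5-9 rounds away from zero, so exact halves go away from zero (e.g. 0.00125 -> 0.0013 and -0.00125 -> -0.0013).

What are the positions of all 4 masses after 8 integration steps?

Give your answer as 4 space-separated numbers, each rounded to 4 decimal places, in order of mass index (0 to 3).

Answer: 4.4546 9.8379 14.1634 16.3167

Derivation:
Step 0: x=[5.0000 8.0000 12.0000 17.0000] v=[0.0000 2.0000 0.0000 0.0000]
Step 1: x=[4.9375 8.5625 12.0625 16.9375] v=[-0.2500 2.2500 0.2500 -0.2500]
Step 2: x=[4.8340 9.1172 12.2110 16.8203] v=[-0.4141 2.2188 0.5938 -0.4688]
Step 3: x=[4.7133 9.5976 12.4542 16.6650] v=[-0.4830 1.9215 0.9727 -0.6211]
Step 4: x=[4.5979 9.9513 12.7820 16.4966] v=[-0.4616 1.4146 1.3113 -0.6738]
Step 5: x=[4.5061 10.1473 13.1651 16.3460] v=[-0.3672 0.7839 1.5323 -0.6025]
Step 6: x=[4.4498 10.1793 13.5584 16.2466] v=[-0.2253 0.1281 1.5731 -0.3977]
Step 7: x=[4.4335 10.0644 13.9085 16.2292] v=[-0.0653 -0.4595 1.4004 -0.0698]
Step 8: x=[4.4546 9.8379 14.1634 16.3167] v=[0.0844 -0.9062 1.0196 0.3500]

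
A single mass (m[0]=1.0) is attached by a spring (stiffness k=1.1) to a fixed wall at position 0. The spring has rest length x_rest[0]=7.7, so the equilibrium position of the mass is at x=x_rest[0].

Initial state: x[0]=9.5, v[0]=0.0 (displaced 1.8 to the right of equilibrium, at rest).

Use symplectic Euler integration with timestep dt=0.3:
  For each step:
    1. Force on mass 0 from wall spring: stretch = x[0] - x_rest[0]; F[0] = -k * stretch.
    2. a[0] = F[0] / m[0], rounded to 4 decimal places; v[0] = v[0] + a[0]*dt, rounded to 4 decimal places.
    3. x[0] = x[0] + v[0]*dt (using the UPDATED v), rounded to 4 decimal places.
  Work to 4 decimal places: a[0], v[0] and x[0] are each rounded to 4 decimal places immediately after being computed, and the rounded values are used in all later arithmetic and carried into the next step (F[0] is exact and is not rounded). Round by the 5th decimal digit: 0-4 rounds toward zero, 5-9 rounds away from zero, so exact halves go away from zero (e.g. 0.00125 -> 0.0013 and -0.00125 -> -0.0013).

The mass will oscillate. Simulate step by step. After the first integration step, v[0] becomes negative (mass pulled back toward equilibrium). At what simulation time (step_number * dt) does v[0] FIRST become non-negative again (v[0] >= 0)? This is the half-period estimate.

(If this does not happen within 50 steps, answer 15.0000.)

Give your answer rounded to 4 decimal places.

Answer: 3.0000

Derivation:
Step 0: x=[9.5000] v=[0.0000]
Step 1: x=[9.3218] v=[-0.5940]
Step 2: x=[8.9830] v=[-1.1292]
Step 3: x=[8.5172] v=[-1.5526]
Step 4: x=[7.9705] v=[-1.8223]
Step 5: x=[7.3970] v=[-1.9116]
Step 6: x=[6.8535] v=[-1.8116]
Step 7: x=[6.3938] v=[-1.5322]
Step 8: x=[6.0634] v=[-1.1012]
Step 9: x=[5.8951] v=[-0.5611]
Step 10: x=[5.9055] v=[0.0345]
First v>=0 after going negative at step 10, time=3.0000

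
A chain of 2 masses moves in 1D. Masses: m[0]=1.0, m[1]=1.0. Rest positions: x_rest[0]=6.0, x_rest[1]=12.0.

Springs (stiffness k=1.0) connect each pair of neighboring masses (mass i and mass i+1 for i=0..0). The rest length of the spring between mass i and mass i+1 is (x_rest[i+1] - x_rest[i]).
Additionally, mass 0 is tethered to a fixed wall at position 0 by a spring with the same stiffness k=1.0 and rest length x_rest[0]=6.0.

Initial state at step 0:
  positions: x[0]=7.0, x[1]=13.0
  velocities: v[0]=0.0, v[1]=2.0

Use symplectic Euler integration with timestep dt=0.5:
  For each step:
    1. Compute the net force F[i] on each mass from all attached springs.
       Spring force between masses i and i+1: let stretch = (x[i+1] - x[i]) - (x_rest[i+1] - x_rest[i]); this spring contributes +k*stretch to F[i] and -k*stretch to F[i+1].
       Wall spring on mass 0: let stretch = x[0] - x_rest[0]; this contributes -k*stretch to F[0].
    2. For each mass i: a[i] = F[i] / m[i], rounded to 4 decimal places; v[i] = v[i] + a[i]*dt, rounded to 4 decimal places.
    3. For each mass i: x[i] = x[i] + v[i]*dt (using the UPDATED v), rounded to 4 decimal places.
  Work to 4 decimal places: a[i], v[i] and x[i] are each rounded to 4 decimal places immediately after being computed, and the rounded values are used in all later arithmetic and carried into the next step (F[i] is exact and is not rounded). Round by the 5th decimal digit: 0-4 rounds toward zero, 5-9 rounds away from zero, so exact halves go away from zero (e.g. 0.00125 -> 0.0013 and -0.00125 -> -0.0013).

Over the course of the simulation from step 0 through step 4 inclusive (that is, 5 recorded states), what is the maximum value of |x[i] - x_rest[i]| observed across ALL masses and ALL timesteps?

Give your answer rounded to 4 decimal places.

Answer: 2.8594

Derivation:
Step 0: x=[7.0000 13.0000] v=[0.0000 2.0000]
Step 1: x=[6.7500 14.0000] v=[-0.5000 2.0000]
Step 2: x=[6.6250 14.6875] v=[-0.2500 1.3750]
Step 3: x=[6.8594 14.8594] v=[0.4688 0.3438]
Step 4: x=[7.3790 14.5313] v=[1.0391 -0.6562]
Max displacement = 2.8594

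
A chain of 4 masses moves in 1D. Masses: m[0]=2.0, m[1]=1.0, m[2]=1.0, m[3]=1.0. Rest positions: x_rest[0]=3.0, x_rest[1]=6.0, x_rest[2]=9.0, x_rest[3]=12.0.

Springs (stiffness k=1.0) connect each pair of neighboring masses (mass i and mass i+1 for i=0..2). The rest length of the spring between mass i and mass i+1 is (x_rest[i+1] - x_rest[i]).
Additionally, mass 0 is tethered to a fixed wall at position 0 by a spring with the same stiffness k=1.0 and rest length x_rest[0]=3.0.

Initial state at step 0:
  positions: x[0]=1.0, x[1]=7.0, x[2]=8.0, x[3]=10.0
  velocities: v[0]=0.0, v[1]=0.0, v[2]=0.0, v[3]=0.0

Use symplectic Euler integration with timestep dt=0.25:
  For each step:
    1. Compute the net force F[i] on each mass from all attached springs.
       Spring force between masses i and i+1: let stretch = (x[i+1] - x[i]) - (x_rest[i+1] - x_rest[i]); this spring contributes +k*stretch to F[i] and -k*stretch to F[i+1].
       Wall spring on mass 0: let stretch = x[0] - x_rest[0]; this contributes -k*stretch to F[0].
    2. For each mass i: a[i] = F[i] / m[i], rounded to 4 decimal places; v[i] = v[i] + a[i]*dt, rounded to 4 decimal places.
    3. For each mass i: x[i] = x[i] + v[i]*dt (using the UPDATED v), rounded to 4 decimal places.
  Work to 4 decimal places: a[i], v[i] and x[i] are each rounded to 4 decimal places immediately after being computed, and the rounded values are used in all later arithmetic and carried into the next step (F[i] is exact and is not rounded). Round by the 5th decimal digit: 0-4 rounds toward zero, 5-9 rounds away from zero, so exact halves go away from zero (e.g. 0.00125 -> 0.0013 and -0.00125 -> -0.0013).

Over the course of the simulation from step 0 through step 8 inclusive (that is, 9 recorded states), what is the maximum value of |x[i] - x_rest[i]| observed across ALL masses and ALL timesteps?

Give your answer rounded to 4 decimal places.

Step 0: x=[1.0000 7.0000 8.0000 10.0000] v=[0.0000 0.0000 0.0000 0.0000]
Step 1: x=[1.1563 6.6875 8.0625 10.0625] v=[0.6250 -1.2500 0.2500 0.2500]
Step 2: x=[1.4493 6.1152 8.1641 10.1875] v=[1.1719 -2.2891 0.4063 0.5000]
Step 3: x=[1.8428 5.3794 8.2641 10.3736] v=[1.5740 -2.9434 0.3999 0.7442]
Step 4: x=[2.2892 4.6028 8.3156 10.6153] v=[1.7857 -3.1064 0.2061 0.9668]
Step 5: x=[2.7364 3.9137 8.2788 10.9008] v=[1.7888 -2.7566 -0.1472 1.1419]
Step 6: x=[3.1349 3.4238 8.1331 11.2099] v=[1.5939 -1.9597 -0.5830 1.2364]
Step 7: x=[3.4445 3.2102 7.8853 11.5142] v=[1.2382 -0.8546 -0.9911 1.2172]
Step 8: x=[3.6391 3.3034 7.5721 11.7792] v=[0.7784 0.3728 -1.2527 1.0600]
Max displacement = 2.7898

Answer: 2.7898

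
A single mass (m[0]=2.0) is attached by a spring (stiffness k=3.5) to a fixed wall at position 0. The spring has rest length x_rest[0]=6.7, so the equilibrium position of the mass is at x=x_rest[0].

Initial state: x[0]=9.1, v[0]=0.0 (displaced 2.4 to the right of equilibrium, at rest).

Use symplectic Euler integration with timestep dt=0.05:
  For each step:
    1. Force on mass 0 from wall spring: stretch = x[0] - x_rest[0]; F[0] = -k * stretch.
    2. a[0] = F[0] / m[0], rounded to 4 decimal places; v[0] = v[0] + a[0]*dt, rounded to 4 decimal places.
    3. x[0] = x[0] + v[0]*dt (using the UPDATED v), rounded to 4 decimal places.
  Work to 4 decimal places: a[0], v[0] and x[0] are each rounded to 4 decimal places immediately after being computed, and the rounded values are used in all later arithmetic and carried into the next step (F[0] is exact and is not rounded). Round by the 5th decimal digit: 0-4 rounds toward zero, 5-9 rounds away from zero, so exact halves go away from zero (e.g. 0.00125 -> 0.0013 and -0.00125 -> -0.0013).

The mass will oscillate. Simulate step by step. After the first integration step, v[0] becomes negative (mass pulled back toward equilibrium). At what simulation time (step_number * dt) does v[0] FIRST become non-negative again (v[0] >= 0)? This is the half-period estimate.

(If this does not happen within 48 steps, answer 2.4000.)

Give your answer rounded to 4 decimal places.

Answer: 2.4000

Derivation:
Step 0: x=[9.1000] v=[0.0000]
Step 1: x=[9.0895] v=[-0.2100]
Step 2: x=[9.0685] v=[-0.4191]
Step 3: x=[9.0372] v=[-0.6263]
Step 4: x=[8.9957] v=[-0.8308]
Step 5: x=[8.9441] v=[-1.0317]
Step 6: x=[8.8827] v=[-1.2281]
Step 7: x=[8.8117] v=[-1.4191]
Step 8: x=[8.7315] v=[-1.6039]
Step 9: x=[8.6424] v=[-1.7817]
Step 10: x=[8.5448] v=[-1.9517]
Step 11: x=[8.4391] v=[-2.1131]
Step 12: x=[8.3258] v=[-2.2653]
Step 13: x=[8.2054] v=[-2.4076]
Step 14: x=[8.0784] v=[-2.5393]
Step 15: x=[7.9454] v=[-2.6599]
Step 16: x=[7.8070] v=[-2.7689]
Step 17: x=[7.6637] v=[-2.8658]
Step 18: x=[7.5162] v=[-2.9501]
Step 19: x=[7.3651] v=[-3.0215]
Step 20: x=[7.2111] v=[-3.0797]
Step 21: x=[7.0549] v=[-3.1244]
Step 22: x=[6.8971] v=[-3.1555]
Step 23: x=[6.7385] v=[-3.1727]
Step 24: x=[6.5797] v=[-3.1761]
Step 25: x=[6.4214] v=[-3.1656]
Step 26: x=[6.2643] v=[-3.1412]
Step 27: x=[6.1091] v=[-3.1031]
Step 28: x=[5.9565] v=[-3.0514]
Step 29: x=[5.8072] v=[-2.9863]
Step 30: x=[5.6618] v=[-2.9082]
Step 31: x=[5.5209] v=[-2.8174]
Step 32: x=[5.3852] v=[-2.7142]
Step 33: x=[5.2552] v=[-2.5992]
Step 34: x=[5.1316] v=[-2.4728]
Step 35: x=[5.0148] v=[-2.3356]
Step 36: x=[4.9054] v=[-2.1881]
Step 37: x=[4.8038] v=[-2.0311]
Step 38: x=[4.7105] v=[-1.8652]
Step 39: x=[4.6259] v=[-1.6911]
Step 40: x=[4.5504] v=[-1.5096]
Step 41: x=[4.4843] v=[-1.3215]
Step 42: x=[4.4279] v=[-1.1276]
Step 43: x=[4.3815] v=[-0.9288]
Step 44: x=[4.3452] v=[-0.7259]
Step 45: x=[4.3192] v=[-0.5199]
Step 46: x=[4.3036] v=[-0.3116]
Step 47: x=[4.2985] v=[-0.1019]
Step 48: x=[4.3039] v=[0.1082]
First v>=0 after going negative at step 48, time=2.4000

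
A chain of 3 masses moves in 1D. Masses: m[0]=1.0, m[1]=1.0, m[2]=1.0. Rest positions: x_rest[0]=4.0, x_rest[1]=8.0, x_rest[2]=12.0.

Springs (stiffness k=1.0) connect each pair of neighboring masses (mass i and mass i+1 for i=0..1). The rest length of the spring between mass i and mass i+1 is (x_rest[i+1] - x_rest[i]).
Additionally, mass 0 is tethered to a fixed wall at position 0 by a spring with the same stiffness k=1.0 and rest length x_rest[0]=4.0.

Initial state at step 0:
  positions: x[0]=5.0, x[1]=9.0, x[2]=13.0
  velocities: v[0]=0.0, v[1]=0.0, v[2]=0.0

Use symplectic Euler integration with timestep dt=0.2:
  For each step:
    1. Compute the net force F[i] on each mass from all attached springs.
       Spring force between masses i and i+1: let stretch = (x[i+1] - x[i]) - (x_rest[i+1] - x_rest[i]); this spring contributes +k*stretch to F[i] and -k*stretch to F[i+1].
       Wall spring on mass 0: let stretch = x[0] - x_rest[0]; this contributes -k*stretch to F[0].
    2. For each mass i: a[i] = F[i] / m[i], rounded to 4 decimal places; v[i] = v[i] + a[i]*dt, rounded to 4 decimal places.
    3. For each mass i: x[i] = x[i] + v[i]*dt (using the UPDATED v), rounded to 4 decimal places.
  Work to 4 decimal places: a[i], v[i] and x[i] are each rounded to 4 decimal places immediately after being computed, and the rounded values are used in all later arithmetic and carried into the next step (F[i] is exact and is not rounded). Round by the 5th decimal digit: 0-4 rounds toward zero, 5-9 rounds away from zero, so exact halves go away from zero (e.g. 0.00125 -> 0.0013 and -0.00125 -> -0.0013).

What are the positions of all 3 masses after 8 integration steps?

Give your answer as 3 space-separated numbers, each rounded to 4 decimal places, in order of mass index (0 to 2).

Step 0: x=[5.0000 9.0000 13.0000] v=[0.0000 0.0000 0.0000]
Step 1: x=[4.9600 9.0000 13.0000] v=[-0.2000 0.0000 0.0000]
Step 2: x=[4.8832 8.9984 13.0000] v=[-0.3840 -0.0080 0.0000]
Step 3: x=[4.7757 8.9923 12.9999] v=[-0.5376 -0.0307 -0.0003]
Step 4: x=[4.6458 8.9778 12.9995] v=[-0.6494 -0.0725 -0.0018]
Step 5: x=[4.5034 8.9509 12.9983] v=[-0.7122 -0.1346 -0.0061]
Step 6: x=[4.3587 8.9080 12.9952] v=[-0.7234 -0.2146 -0.0156]
Step 7: x=[4.2216 8.8466 12.9886] v=[-0.6853 -0.3070 -0.0330]
Step 8: x=[4.1007 8.7659 12.9763] v=[-0.6046 -0.4036 -0.0614]

Answer: 4.1007 8.7659 12.9763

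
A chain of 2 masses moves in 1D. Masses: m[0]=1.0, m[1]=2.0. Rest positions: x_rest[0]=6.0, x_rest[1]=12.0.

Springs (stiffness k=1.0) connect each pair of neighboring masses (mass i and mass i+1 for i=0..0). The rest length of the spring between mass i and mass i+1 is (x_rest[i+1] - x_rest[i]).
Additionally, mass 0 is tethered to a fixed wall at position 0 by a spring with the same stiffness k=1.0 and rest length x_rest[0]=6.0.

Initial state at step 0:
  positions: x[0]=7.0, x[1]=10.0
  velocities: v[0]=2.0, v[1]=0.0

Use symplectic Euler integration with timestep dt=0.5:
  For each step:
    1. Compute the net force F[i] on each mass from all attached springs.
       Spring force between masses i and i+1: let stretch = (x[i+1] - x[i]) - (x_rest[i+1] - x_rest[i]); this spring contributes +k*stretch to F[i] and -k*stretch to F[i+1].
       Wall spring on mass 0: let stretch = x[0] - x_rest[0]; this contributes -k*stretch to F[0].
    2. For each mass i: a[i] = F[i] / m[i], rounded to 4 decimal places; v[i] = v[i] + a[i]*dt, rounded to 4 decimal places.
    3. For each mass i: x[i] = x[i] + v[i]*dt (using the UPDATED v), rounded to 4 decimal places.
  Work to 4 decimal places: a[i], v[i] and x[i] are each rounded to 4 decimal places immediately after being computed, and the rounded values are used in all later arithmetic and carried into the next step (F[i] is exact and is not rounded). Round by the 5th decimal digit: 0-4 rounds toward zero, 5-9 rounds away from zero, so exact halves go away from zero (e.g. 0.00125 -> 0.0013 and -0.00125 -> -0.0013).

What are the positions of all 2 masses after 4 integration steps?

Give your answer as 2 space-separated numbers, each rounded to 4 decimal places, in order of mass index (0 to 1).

Answer: 4.2486 12.6137

Derivation:
Step 0: x=[7.0000 10.0000] v=[2.0000 0.0000]
Step 1: x=[7.0000 10.3750] v=[0.0000 0.7500]
Step 2: x=[6.0938 11.0782] v=[-1.8125 1.4063]
Step 3: x=[4.9102 11.9083] v=[-2.3672 1.6602]
Step 4: x=[4.2486 12.6137] v=[-1.3233 1.4107]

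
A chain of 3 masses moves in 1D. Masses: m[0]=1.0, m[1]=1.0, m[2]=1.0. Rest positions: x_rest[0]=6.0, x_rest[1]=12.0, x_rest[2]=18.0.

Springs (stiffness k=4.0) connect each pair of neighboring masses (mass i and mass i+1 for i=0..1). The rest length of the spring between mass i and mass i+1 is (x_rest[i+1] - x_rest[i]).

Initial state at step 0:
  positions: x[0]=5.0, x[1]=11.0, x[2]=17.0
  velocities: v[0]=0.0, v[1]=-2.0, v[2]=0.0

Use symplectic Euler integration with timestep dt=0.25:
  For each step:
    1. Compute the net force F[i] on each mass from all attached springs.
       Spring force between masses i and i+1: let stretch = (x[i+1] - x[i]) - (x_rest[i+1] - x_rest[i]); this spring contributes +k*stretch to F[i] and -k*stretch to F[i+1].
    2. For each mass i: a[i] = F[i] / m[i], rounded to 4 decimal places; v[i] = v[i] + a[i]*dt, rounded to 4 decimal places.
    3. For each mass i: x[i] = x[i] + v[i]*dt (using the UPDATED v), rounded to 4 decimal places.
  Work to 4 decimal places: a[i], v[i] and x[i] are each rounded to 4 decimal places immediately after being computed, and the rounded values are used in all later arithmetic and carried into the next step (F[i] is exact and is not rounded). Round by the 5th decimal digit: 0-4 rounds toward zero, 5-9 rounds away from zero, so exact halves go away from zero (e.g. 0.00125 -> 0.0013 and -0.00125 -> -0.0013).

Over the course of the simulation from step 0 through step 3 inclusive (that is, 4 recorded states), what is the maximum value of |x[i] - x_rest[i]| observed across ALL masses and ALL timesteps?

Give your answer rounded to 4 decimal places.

Answer: 1.7500

Derivation:
Step 0: x=[5.0000 11.0000 17.0000] v=[0.0000 -2.0000 0.0000]
Step 1: x=[5.0000 10.5000 17.0000] v=[0.0000 -2.0000 0.0000]
Step 2: x=[4.8750 10.2500 16.8750] v=[-0.5000 -1.0000 -0.5000]
Step 3: x=[4.5938 10.3125 16.5938] v=[-1.1250 0.2500 -1.1250]
Max displacement = 1.7500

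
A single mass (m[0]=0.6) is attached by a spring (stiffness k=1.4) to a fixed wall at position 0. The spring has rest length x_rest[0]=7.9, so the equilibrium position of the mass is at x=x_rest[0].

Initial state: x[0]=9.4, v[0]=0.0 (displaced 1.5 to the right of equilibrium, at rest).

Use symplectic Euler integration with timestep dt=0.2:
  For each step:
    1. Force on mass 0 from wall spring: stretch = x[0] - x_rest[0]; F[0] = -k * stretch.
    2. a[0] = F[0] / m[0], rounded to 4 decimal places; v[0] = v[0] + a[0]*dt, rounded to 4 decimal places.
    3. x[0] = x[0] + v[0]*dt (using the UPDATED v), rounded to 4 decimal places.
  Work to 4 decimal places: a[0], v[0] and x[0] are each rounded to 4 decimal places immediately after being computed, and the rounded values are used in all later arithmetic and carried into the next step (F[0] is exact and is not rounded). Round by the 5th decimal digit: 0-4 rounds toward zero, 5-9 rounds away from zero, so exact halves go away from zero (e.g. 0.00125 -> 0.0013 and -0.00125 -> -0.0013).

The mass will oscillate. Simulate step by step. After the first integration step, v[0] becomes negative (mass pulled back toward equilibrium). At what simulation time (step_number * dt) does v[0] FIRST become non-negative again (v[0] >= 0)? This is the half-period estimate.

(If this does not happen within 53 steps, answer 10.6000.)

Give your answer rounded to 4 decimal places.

Step 0: x=[9.4000] v=[0.0000]
Step 1: x=[9.2600] v=[-0.7000]
Step 2: x=[8.9931] v=[-1.3347]
Step 3: x=[8.6241] v=[-1.8448]
Step 4: x=[8.1876] v=[-2.1827]
Step 5: x=[7.7242] v=[-2.3169]
Step 6: x=[7.2772] v=[-2.2349]
Step 7: x=[6.8883] v=[-1.9443]
Step 8: x=[6.5939] v=[-1.4722]
Step 9: x=[6.4214] v=[-0.8627]
Step 10: x=[6.3869] v=[-0.1727]
Step 11: x=[6.4936] v=[0.5334]
First v>=0 after going negative at step 11, time=2.2000

Answer: 2.2000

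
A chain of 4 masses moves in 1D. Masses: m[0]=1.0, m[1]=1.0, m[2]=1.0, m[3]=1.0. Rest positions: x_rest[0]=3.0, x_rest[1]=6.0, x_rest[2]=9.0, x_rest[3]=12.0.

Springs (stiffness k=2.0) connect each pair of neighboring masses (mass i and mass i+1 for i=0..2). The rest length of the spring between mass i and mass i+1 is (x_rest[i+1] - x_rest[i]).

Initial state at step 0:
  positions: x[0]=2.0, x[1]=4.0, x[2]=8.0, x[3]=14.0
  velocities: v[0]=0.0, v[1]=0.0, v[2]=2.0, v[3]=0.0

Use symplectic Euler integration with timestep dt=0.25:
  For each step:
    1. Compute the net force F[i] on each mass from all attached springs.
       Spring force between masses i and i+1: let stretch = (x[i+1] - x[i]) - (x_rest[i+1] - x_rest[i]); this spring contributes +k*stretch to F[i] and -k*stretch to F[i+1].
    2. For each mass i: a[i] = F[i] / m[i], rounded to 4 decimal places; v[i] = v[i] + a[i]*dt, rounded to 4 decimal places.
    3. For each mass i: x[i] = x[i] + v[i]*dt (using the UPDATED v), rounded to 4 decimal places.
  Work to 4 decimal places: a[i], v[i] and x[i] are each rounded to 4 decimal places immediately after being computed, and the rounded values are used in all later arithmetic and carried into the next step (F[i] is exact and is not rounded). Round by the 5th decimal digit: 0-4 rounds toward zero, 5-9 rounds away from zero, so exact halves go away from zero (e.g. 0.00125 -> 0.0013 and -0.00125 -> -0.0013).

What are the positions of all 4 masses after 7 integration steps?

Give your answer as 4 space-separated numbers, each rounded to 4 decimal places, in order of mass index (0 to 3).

Step 0: x=[2.0000 4.0000 8.0000 14.0000] v=[0.0000 0.0000 2.0000 0.0000]
Step 1: x=[1.8750 4.2500 8.7500 13.6250] v=[-0.5000 1.0000 3.0000 -1.5000]
Step 2: x=[1.6719 4.7656 9.5469 13.0156] v=[-0.8125 2.0625 3.1875 -2.4375]
Step 3: x=[1.4805 5.4922 10.1797 12.3476] v=[-0.7657 2.9063 2.5312 -2.6719]
Step 4: x=[1.4155 6.3033 10.4976 11.7836] v=[-0.2599 3.2442 1.2714 -2.2559]
Step 5: x=[1.5865 7.0277 10.4519 11.4339] v=[0.6840 2.8975 -0.1828 -1.3989]
Step 6: x=[2.0627 7.5000 10.1009 11.3364] v=[1.9046 1.8890 -1.4039 -0.3899]
Step 7: x=[2.8435 7.6177 9.5793 11.4595] v=[3.1233 0.4708 -2.0866 0.4924]

Answer: 2.8435 7.6177 9.5793 11.4595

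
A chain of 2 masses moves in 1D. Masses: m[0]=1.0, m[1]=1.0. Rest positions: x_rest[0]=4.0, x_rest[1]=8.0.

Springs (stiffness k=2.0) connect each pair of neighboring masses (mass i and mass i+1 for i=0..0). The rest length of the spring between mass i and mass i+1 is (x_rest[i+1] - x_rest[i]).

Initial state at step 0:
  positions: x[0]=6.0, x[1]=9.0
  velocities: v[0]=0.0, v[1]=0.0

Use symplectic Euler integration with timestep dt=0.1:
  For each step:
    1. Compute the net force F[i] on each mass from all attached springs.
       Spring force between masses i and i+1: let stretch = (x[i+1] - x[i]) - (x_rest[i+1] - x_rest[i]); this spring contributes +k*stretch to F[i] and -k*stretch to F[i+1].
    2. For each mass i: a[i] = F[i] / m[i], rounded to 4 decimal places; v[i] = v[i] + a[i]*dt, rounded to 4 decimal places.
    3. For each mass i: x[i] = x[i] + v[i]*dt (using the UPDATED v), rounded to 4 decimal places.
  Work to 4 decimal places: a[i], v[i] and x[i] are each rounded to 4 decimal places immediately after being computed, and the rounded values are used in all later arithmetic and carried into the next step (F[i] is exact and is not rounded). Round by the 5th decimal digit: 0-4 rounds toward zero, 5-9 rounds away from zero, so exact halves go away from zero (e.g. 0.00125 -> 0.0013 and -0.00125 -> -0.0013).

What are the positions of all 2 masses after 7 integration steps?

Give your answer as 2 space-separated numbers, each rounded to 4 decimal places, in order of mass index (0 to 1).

Answer: 5.5343 9.4657

Derivation:
Step 0: x=[6.0000 9.0000] v=[0.0000 0.0000]
Step 1: x=[5.9800 9.0200] v=[-0.2000 0.2000]
Step 2: x=[5.9408 9.0592] v=[-0.3920 0.3920]
Step 3: x=[5.8840 9.1160] v=[-0.5683 0.5683]
Step 4: x=[5.8118 9.1882] v=[-0.7219 0.7219]
Step 5: x=[5.7271 9.2729] v=[-0.8466 0.8466]
Step 6: x=[5.6334 9.3666] v=[-0.9374 0.9374]
Step 7: x=[5.5343 9.4657] v=[-0.9908 0.9908]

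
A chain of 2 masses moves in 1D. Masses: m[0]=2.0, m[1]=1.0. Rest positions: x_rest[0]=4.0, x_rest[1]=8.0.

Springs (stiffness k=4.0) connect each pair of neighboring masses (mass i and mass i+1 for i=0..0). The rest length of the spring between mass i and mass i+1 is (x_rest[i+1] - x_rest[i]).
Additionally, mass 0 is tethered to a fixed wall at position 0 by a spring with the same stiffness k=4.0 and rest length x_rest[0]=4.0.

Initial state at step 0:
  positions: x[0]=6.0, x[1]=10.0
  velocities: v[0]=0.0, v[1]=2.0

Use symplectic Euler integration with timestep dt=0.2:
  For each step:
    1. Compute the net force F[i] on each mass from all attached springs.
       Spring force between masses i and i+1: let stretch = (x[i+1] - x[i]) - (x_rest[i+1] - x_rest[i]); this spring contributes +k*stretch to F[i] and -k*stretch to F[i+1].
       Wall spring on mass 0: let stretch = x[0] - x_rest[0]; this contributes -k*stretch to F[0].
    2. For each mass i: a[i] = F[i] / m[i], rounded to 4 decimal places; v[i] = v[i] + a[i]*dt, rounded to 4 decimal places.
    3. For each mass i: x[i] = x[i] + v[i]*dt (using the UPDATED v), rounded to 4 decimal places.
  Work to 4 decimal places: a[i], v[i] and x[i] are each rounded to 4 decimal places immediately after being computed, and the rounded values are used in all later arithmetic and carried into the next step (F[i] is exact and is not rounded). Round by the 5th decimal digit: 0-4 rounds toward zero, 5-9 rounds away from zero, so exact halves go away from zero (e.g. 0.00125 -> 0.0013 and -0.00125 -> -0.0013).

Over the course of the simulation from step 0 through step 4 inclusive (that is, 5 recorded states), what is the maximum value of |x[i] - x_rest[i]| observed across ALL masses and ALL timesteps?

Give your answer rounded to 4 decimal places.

Step 0: x=[6.0000 10.0000] v=[0.0000 2.0000]
Step 1: x=[5.8400 10.4000] v=[-0.8000 2.0000]
Step 2: x=[5.5776 10.7104] v=[-1.3120 1.5520]
Step 3: x=[5.2796 10.8396] v=[-1.4899 0.6458]
Step 4: x=[5.0041 10.7192] v=[-1.3777 -0.6022]
Max displacement = 2.8396

Answer: 2.8396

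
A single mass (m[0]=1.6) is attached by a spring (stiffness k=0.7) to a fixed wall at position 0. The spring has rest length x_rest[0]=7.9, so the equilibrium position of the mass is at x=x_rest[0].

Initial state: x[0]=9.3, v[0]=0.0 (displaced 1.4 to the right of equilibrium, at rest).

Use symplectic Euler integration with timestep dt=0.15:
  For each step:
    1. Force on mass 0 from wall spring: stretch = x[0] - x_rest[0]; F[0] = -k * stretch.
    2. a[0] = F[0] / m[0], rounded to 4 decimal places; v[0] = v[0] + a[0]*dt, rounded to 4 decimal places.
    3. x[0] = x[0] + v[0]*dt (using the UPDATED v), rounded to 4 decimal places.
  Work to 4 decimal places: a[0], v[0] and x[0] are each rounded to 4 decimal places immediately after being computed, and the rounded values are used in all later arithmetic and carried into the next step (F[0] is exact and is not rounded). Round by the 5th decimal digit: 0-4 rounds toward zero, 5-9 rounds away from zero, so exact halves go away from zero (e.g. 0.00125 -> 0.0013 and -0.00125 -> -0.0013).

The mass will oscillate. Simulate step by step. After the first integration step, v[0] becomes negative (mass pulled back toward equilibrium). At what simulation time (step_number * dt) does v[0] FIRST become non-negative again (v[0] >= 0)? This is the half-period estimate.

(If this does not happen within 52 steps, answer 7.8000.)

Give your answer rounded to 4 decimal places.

Step 0: x=[9.3000] v=[0.0000]
Step 1: x=[9.2862] v=[-0.0919]
Step 2: x=[9.2588] v=[-0.1829]
Step 3: x=[9.2180] v=[-0.2721]
Step 4: x=[9.1642] v=[-0.3586]
Step 5: x=[9.0980] v=[-0.4416]
Step 6: x=[9.0200] v=[-0.5202]
Step 7: x=[8.9309] v=[-0.5937]
Step 8: x=[8.8317] v=[-0.6614]
Step 9: x=[8.7233] v=[-0.7225]
Step 10: x=[8.6068] v=[-0.7765]
Step 11: x=[8.4834] v=[-0.8229]
Step 12: x=[8.3542] v=[-0.8612]
Step 13: x=[8.2206] v=[-0.8910]
Step 14: x=[8.0838] v=[-0.9120]
Step 15: x=[7.9452] v=[-0.9241]
Step 16: x=[7.8061] v=[-0.9271]
Step 17: x=[7.6680] v=[-0.9209]
Step 18: x=[7.5321] v=[-0.9057]
Step 19: x=[7.3999] v=[-0.8816]
Step 20: x=[7.2726] v=[-0.8488]
Step 21: x=[7.1515] v=[-0.8076]
Step 22: x=[7.0377] v=[-0.7585]
Step 23: x=[6.9324] v=[-0.7019]
Step 24: x=[6.8366] v=[-0.6384]
Step 25: x=[6.7513] v=[-0.5686]
Step 26: x=[6.6773] v=[-0.4932]
Step 27: x=[6.6154] v=[-0.4130]
Step 28: x=[6.5661] v=[-0.3287]
Step 29: x=[6.5299] v=[-0.2412]
Step 30: x=[6.5072] v=[-0.1513]
Step 31: x=[6.4982] v=[-0.0599]
Step 32: x=[6.5030] v=[0.0321]
First v>=0 after going negative at step 32, time=4.8000

Answer: 4.8000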